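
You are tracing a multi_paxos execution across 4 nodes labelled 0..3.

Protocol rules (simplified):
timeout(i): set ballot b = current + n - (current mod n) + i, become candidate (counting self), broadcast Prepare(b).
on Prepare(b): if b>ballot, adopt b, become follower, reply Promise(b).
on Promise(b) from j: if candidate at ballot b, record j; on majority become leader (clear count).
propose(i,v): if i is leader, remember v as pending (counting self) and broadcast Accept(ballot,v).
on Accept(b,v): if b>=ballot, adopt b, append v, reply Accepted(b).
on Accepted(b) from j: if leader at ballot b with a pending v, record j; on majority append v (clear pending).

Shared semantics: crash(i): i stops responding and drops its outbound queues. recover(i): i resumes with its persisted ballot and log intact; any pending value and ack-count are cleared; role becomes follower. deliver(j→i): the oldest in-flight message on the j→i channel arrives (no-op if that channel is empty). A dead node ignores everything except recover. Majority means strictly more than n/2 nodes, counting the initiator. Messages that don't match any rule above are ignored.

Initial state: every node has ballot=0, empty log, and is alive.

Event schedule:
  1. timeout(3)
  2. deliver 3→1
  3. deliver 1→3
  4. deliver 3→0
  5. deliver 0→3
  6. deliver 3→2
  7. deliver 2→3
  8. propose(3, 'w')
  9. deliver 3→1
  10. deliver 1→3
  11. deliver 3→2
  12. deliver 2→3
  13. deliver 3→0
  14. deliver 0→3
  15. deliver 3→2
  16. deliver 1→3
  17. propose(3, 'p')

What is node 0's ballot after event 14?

1. timeout(3):  <3:cand b7 ->
2. deliver 3→1:  <1:foll b7 ->
3. deliver 1→3:  nop
4. deliver 3→0:  <0:foll b7 ->
5. deliver 0→3:  <3:lead b7 ->
6. deliver 3→2:  <2:foll b7 ->
7. deliver 2→3:  nop
8. propose(3,'w'):  nop
9. deliver 3→1:  <1:foll b7 w>
10. deliver 1→3:  nop
11. deliver 3→2:  <2:foll b7 w>
12. deliver 2→3:  <3:lead b7 w>
13. deliver 3→0:  <0:foll b7 w>
14. deliver 0→3:  nop

7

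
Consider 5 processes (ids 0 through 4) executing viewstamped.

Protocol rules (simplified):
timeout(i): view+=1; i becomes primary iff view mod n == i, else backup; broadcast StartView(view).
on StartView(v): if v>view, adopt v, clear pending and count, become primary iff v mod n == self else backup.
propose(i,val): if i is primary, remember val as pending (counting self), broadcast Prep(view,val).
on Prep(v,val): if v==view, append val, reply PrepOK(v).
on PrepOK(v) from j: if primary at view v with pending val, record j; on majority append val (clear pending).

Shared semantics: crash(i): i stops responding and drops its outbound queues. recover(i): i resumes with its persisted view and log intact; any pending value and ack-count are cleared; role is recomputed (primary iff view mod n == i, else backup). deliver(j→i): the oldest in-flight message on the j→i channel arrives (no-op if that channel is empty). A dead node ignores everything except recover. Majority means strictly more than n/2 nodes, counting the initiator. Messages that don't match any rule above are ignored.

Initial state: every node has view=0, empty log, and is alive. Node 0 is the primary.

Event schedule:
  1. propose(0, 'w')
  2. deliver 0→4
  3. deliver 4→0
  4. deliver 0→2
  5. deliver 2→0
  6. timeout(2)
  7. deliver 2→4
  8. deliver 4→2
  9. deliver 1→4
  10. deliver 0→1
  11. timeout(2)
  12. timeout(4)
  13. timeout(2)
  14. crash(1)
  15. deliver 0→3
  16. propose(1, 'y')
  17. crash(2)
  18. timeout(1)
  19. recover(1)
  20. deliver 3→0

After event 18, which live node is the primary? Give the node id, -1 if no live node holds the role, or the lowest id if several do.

e1 propose(0,'w'): ·
e2 deliver 0→4: 4[back,v=0,w]
e3 deliver 4→0: ·
e4 deliver 0→2: 2[back,v=0,w]
e5 deliver 2→0: 0[prim,v=0,w]
e6 timeout(2): 2[back,v=1,w]
e7 deliver 2→4: 4[back,v=1,w]
e8 deliver 4→2: ·
e9 deliver 1→4: ·
e10 deliver 0→1: 1[back,v=0,w]
e11 timeout(2): 2[prim,v=2,w]
e12 timeout(4): 4[back,v=2,w]
e13 timeout(2): 2[back,v=3,w]
e14 crash(1): 1[✗back,v=0,w]
e15 deliver 0→3: 3[back,v=0,w]
e16 propose(1,'y'): ·
e17 crash(2): 2[✗back,v=3,w]
e18 timeout(1): ·

0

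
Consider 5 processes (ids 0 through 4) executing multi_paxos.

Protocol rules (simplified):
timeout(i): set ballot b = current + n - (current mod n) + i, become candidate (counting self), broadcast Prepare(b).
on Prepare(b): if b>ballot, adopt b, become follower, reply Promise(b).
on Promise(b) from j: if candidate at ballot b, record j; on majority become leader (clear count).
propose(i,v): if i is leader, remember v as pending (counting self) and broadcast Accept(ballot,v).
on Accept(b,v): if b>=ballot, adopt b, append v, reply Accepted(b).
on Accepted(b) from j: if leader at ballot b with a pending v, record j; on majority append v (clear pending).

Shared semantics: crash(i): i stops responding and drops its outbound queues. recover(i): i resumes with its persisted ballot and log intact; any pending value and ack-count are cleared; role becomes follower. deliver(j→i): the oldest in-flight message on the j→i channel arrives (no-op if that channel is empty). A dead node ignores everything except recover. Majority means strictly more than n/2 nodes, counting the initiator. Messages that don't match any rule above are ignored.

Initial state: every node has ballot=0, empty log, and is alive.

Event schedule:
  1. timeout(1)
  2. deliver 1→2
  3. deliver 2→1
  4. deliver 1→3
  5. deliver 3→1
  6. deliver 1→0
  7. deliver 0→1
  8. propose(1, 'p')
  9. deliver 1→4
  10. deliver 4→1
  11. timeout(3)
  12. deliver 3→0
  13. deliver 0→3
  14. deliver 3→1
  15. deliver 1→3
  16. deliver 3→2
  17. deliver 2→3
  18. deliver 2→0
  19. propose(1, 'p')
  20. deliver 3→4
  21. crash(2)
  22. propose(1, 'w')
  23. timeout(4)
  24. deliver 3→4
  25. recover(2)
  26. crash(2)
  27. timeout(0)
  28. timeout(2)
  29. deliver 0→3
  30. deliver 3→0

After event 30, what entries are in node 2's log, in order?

after 1 — timeout(1): n1:cand/b6/[-]
after 2 — deliver 1→2: n2:foll/b6/[-]
after 3 — deliver 2→1: ·
after 4 — deliver 1→3: n3:foll/b6/[-]
after 5 — deliver 3→1: n1:lead/b6/[-]
after 6 — deliver 1→0: n0:foll/b6/[-]
after 7 — deliver 0→1: ·
after 8 — propose(1,'p'): ·
after 9 — deliver 1→4: n4:foll/b6/[-]
after 10 — deliver 4→1: ·
after 11 — timeout(3): n3:cand/b13/[-]
after 12 — deliver 3→0: n0:foll/b13/[-]
after 13 — deliver 0→3: ·
after 14 — deliver 3→1: n1:foll/b13/[-]
after 15 — deliver 1→3: ·
after 16 — deliver 3→2: n2:foll/b13/[-]
after 17 — deliver 2→3: n3:lead/b13/[-]
after 18 — deliver 2→0: ·
after 19 — propose(1,'p'): ·
after 20 — deliver 3→4: n4:foll/b13/[-]
after 21 — crash(2): n2:✗foll/b13/[-]
after 22 — propose(1,'w'): ·
after 23 — timeout(4): n4:cand/b19/[-]
after 24 — deliver 3→4: ·
after 25 — recover(2): n2:foll/b13/[-]
after 26 — crash(2): n2:✗foll/b13/[-]
after 27 — timeout(0): n0:cand/b15/[-]
after 28 — timeout(2): ·
after 29 — deliver 0→3: n3:foll/b15/[-]
after 30 — deliver 3→0: ·

empty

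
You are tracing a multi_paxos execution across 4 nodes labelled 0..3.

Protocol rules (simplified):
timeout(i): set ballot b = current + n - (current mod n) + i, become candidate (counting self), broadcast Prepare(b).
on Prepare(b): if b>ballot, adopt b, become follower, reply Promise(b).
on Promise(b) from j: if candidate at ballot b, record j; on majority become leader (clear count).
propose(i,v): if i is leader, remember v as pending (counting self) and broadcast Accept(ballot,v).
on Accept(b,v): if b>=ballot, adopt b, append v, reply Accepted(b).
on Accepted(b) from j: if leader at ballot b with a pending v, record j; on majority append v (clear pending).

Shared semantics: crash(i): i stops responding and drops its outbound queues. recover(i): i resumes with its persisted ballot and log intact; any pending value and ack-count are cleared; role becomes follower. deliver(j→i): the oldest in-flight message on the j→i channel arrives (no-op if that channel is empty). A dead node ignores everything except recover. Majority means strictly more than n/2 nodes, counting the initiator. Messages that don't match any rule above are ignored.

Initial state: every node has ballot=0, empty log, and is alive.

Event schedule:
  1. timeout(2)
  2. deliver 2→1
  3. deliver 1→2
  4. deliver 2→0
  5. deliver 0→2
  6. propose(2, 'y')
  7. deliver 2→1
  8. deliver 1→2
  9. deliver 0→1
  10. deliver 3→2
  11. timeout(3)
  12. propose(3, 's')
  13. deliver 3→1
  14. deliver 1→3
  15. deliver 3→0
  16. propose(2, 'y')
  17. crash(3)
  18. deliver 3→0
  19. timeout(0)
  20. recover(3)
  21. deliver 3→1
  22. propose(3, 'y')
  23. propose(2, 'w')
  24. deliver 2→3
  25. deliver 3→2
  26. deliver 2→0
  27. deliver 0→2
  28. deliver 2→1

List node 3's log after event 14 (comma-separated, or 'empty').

after 1 — timeout(2): n2:cand/b6/[-]
after 2 — deliver 2→1: n1:foll/b6/[-]
after 3 — deliver 1→2: ·
after 4 — deliver 2→0: n0:foll/b6/[-]
after 5 — deliver 0→2: n2:lead/b6/[-]
after 6 — propose(2,'y'): ·
after 7 — deliver 2→1: n1:foll/b6/[y]
after 8 — deliver 1→2: ·
after 9 — deliver 0→1: ·
after 10 — deliver 3→2: ·
after 11 — timeout(3): n3:cand/b7/[-]
after 12 — propose(3,'s'): ·
after 13 — deliver 3→1: n1:foll/b7/[y]
after 14 — deliver 1→3: ·

empty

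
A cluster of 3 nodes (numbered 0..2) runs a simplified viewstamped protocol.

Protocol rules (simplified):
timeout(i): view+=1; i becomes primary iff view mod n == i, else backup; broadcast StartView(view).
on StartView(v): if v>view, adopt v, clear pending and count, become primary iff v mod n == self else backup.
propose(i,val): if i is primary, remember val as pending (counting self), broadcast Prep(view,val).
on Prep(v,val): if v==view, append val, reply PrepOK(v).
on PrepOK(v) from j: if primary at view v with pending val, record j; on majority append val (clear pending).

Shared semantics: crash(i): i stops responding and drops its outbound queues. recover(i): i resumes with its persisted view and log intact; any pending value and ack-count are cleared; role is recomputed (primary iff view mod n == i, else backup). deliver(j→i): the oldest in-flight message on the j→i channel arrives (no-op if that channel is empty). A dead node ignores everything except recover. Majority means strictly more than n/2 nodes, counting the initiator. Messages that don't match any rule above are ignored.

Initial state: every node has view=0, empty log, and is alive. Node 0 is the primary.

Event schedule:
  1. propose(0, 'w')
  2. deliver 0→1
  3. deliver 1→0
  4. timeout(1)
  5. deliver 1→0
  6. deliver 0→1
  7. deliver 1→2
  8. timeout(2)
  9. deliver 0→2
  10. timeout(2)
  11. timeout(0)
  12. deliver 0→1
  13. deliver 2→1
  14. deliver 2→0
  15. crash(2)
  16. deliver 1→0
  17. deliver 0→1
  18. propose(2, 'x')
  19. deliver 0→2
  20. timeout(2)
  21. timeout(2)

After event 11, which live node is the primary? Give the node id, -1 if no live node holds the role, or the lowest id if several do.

after 1 — propose(0,'w'): ·
after 2 — deliver 0→1: n1:back/v0/[w]
after 3 — deliver 1→0: n0:prim/v0/[w]
after 4 — timeout(1): n1:prim/v1/[w]
after 5 — deliver 1→0: n0:back/v1/[w]
after 6 — deliver 0→1: ·
after 7 — deliver 1→2: n2:back/v1/[-]
after 8 — timeout(2): n2:prim/v2/[-]
after 9 — deliver 0→2: ·
after 10 — timeout(2): n2:back/v3/[-]
after 11 — timeout(0): n0:back/v2/[w]

1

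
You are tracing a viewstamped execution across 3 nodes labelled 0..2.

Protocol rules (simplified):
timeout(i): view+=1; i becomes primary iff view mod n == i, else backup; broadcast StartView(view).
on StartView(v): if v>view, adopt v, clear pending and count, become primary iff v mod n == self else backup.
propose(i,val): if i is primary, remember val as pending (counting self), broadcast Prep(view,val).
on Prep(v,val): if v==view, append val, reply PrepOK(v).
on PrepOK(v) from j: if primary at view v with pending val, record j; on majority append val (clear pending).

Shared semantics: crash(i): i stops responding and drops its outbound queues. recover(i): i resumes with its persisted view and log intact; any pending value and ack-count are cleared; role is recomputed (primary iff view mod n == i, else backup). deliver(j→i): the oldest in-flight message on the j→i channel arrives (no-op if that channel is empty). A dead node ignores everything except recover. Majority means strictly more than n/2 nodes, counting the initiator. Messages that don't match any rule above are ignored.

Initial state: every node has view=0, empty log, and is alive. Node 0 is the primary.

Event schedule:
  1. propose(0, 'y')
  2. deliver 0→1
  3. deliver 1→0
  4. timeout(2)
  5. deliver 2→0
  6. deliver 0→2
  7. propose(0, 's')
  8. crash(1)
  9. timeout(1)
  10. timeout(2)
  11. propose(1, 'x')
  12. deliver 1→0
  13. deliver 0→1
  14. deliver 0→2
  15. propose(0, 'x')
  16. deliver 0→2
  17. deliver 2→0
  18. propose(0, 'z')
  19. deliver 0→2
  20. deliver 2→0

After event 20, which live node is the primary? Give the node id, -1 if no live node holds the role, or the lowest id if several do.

1. propose(0,'y'):  nop
2. deliver 0→1:  <1:back v0 y>
3. deliver 1→0:  <0:prim v0 y>
4. timeout(2):  <2:back v1 ->
5. deliver 2→0:  <0:back v1 y>
6. deliver 0→2:  nop
7. propose(0,'s'):  nop
8. crash(1):  <1:✗back v0 y>
9. timeout(1):  nop
10. timeout(2):  <2:prim v2 ->
11. propose(1,'x'):  nop
12. deliver 1→0:  nop
13. deliver 0→1:  nop
14. deliver 0→2:  nop
15. propose(0,'x'):  nop
16. deliver 0→2:  nop
17. deliver 2→0:  <0:back v2 y>
18. propose(0,'z'):  nop
19. deliver 0→2:  nop
20. deliver 2→0:  nop

2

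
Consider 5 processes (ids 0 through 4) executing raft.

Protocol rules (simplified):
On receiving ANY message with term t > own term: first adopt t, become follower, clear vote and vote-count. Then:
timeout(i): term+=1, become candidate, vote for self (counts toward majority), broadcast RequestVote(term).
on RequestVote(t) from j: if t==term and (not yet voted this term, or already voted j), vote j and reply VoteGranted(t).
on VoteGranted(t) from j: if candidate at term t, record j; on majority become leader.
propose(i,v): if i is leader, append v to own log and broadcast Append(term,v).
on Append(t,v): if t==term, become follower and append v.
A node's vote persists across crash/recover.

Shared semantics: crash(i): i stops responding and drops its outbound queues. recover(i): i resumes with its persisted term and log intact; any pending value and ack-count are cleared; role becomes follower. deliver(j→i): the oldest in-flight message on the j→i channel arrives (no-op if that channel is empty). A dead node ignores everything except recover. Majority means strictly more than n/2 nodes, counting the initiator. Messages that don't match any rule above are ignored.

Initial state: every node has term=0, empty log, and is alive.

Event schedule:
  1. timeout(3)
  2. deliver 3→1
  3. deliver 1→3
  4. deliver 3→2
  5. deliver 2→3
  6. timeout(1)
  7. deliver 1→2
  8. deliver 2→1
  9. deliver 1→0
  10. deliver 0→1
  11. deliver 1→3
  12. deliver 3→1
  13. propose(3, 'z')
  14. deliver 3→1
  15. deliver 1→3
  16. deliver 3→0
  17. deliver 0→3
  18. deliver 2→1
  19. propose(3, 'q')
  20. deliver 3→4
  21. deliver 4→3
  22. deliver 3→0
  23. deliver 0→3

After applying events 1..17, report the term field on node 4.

0

[1] timeout(3) → N3(cand t1 [-])
[2] deliver 3→1 → N1(foll t1 [-])
[3] deliver 1→3 → ∅
[4] deliver 3→2 → N2(foll t1 [-])
[5] deliver 2→3 → N3(lead t1 [-])
[6] timeout(1) → N1(cand t2 [-])
[7] deliver 1→2 → N2(foll t2 [-])
[8] deliver 2→1 → ∅
[9] deliver 1→0 → N0(foll t2 [-])
[10] deliver 0→1 → N1(lead t2 [-])
[11] deliver 1→3 → N3(foll t2 [-])
[12] deliver 3→1 → ∅
[13] propose(3,'z') → ∅
[14] deliver 3→1 → ∅
[15] deliver 1→3 → ∅
[16] deliver 3→0 → ∅
[17] deliver 0→3 → ∅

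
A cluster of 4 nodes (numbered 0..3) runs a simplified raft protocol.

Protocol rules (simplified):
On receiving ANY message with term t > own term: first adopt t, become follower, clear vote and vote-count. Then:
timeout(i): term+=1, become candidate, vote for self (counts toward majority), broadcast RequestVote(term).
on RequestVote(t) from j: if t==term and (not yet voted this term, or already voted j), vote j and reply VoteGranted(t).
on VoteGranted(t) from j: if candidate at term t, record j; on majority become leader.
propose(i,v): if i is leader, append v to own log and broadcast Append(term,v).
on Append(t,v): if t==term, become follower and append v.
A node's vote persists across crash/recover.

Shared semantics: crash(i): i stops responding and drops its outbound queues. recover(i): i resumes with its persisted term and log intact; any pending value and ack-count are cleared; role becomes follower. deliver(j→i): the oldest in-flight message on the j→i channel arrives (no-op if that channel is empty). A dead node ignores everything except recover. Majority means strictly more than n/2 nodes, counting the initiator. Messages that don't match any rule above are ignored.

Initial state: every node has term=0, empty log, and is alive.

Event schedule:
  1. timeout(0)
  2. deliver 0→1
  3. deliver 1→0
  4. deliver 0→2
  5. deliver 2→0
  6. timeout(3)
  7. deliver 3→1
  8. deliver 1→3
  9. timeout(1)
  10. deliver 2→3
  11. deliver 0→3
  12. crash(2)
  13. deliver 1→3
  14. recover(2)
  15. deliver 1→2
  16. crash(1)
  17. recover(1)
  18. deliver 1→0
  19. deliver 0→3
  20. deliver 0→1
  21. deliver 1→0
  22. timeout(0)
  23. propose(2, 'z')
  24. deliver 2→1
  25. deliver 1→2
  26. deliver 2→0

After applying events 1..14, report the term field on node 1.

after 1 — timeout(0): n0:cand/t1/[-]
after 2 — deliver 0→1: n1:foll/t1/[-]
after 3 — deliver 1→0: ·
after 4 — deliver 0→2: n2:foll/t1/[-]
after 5 — deliver 2→0: n0:lead/t1/[-]
after 6 — timeout(3): n3:cand/t1/[-]
after 7 — deliver 3→1: ·
after 8 — deliver 1→3: ·
after 9 — timeout(1): n1:cand/t2/[-]
after 10 — deliver 2→3: ·
after 11 — deliver 0→3: ·
after 12 — crash(2): n2:✗foll/t1/[-]
after 13 — deliver 1→3: n3:foll/t2/[-]
after 14 — recover(2): n2:foll/t1/[-]

2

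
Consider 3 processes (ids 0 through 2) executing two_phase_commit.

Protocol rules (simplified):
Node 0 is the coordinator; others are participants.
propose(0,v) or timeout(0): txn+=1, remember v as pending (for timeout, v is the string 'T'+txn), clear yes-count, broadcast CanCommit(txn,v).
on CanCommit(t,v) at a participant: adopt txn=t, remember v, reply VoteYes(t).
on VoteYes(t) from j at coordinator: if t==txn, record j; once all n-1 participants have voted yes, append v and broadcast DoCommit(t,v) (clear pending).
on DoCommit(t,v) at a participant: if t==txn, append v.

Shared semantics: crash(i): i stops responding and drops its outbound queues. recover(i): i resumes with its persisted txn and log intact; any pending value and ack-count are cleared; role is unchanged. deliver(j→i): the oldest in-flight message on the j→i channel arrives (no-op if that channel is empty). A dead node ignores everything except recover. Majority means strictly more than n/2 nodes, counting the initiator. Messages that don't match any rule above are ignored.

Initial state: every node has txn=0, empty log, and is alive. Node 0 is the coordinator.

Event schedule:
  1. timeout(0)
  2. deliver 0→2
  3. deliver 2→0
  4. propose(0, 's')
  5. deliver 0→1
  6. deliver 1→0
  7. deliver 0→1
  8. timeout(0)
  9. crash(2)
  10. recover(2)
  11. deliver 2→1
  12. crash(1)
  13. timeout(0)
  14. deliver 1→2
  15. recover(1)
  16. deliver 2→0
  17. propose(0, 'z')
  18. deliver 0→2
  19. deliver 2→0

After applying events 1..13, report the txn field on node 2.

after 1 — timeout(0): n0:coor/t1/[-]
after 2 — deliver 0→2: n2:part/t1/[-]
after 3 — deliver 2→0: ·
after 4 — propose(0,'s'): n0:coor/t2/[-]
after 5 — deliver 0→1: n1:part/t1/[-]
after 6 — deliver 1→0: ·
after 7 — deliver 0→1: n1:part/t2/[-]
after 8 — timeout(0): n0:coor/t3/[-]
after 9 — crash(2): n2:✗part/t1/[-]
after 10 — recover(2): n2:part/t1/[-]
after 11 — deliver 2→1: ·
after 12 — crash(1): n1:✗part/t2/[-]
after 13 — timeout(0): n0:coor/t4/[-]

1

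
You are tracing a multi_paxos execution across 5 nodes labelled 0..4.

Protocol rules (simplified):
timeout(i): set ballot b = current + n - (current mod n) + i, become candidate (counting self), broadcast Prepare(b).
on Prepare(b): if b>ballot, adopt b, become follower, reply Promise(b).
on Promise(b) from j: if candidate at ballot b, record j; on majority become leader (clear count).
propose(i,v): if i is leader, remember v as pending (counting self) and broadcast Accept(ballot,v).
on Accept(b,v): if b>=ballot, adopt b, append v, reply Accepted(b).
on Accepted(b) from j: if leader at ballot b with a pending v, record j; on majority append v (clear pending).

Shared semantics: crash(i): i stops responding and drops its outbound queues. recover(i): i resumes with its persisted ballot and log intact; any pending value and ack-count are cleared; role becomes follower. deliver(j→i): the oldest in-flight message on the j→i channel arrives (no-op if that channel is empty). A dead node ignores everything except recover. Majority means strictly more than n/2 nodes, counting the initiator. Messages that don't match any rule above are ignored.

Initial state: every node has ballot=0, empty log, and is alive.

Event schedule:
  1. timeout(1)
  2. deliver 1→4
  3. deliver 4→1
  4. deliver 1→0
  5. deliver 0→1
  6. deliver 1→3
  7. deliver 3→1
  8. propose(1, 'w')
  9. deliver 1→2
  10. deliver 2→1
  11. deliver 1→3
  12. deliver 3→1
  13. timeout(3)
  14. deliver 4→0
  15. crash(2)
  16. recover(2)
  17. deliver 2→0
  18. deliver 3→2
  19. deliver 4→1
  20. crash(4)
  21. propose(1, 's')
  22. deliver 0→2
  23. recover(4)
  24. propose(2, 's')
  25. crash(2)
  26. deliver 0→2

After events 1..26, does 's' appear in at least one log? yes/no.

no

[1] timeout(1) → N1(cand b6 [-])
[2] deliver 1→4 → N4(foll b6 [-])
[3] deliver 4→1 → ∅
[4] deliver 1→0 → N0(foll b6 [-])
[5] deliver 0→1 → N1(lead b6 [-])
[6] deliver 1→3 → N3(foll b6 [-])
[7] deliver 3→1 → ∅
[8] propose(1,'w') → ∅
[9] deliver 1→2 → N2(foll b6 [-])
[10] deliver 2→1 → ∅
[11] deliver 1→3 → N3(foll b6 [w])
[12] deliver 3→1 → ∅
[13] timeout(3) → N3(cand b13 [w])
[14] deliver 4→0 → ∅
[15] crash(2) → N2(✗foll b6 [-])
[16] recover(2) → N2(foll b6 [-])
[17] deliver 2→0 → ∅
[18] deliver 3→2 → N2(foll b13 [-])
[19] deliver 4→1 → ∅
[20] crash(4) → N4(✗foll b6 [-])
[21] propose(1,'s') → ∅
[22] deliver 0→2 → ∅
[23] recover(4) → N4(foll b6 [-])
[24] propose(2,'s') → ∅
[25] crash(2) → N2(✗foll b13 [-])
[26] deliver 0→2 → ∅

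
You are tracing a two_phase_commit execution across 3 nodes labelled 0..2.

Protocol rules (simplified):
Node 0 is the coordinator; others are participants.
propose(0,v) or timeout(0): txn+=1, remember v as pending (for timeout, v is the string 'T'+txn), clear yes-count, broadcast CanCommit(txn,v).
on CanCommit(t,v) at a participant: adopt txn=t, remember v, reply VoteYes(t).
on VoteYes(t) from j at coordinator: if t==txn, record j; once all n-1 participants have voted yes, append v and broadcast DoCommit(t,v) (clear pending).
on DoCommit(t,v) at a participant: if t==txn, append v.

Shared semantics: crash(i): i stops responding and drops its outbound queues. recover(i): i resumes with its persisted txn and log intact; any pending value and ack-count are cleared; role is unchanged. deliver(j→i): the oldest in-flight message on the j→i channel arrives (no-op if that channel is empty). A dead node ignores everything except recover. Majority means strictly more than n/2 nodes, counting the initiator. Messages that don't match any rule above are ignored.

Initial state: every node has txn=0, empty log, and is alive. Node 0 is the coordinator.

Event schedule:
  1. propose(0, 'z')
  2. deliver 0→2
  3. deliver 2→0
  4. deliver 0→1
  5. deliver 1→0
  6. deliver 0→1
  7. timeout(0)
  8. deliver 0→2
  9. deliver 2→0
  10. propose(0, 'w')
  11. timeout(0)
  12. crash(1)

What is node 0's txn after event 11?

4

1. propose(0,'z'):  <0:coor t1 ->
2. deliver 0→2:  <2:part t1 ->
3. deliver 2→0:  nop
4. deliver 0→1:  <1:part t1 ->
5. deliver 1→0:  <0:coor t1 z>
6. deliver 0→1:  <1:part t1 z>
7. timeout(0):  <0:coor t2 z>
8. deliver 0→2:  <2:part t1 z>
9. deliver 2→0:  nop
10. propose(0,'w'):  <0:coor t3 z>
11. timeout(0):  <0:coor t4 z>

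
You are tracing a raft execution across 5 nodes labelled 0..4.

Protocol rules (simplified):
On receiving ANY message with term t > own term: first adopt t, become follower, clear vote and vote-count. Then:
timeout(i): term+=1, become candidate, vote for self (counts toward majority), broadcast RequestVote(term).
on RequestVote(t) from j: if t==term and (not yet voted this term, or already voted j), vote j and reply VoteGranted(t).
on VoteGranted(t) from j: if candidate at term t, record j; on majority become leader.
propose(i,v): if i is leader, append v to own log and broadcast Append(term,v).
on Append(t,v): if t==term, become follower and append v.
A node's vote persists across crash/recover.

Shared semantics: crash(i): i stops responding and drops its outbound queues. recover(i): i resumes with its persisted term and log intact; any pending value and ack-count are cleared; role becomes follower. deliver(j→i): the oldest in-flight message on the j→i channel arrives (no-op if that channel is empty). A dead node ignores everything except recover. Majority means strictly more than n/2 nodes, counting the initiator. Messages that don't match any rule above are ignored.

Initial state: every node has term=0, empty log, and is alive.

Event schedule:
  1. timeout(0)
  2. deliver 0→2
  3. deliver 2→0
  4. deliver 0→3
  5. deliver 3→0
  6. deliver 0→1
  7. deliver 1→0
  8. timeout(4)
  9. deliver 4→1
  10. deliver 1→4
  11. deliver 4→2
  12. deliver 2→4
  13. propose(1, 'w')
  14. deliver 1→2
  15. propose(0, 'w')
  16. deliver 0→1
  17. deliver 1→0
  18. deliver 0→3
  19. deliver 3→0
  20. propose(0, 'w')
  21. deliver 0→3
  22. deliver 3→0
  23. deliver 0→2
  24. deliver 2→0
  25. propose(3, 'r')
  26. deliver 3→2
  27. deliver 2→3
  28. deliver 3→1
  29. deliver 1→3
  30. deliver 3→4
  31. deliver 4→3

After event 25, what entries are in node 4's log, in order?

e1 timeout(0): 0[cand,t=1,-]
e2 deliver 0→2: 2[foll,t=1,-]
e3 deliver 2→0: ·
e4 deliver 0→3: 3[foll,t=1,-]
e5 deliver 3→0: 0[lead,t=1,-]
e6 deliver 0→1: 1[foll,t=1,-]
e7 deliver 1→0: ·
e8 timeout(4): 4[cand,t=1,-]
e9 deliver 4→1: ·
e10 deliver 1→4: ·
e11 deliver 4→2: ·
e12 deliver 2→4: ·
e13 propose(1,'w'): ·
e14 deliver 1→2: ·
e15 propose(0,'w'): 0[lead,t=1,w]
e16 deliver 0→1: 1[foll,t=1,w]
e17 deliver 1→0: ·
e18 deliver 0→3: 3[foll,t=1,w]
e19 deliver 3→0: ·
e20 propose(0,'w'): 0[lead,t=1,w,w]
e21 deliver 0→3: 3[foll,t=1,w,w]
e22 deliver 3→0: ·
e23 deliver 0→2: 2[foll,t=1,w]
e24 deliver 2→0: ·
e25 propose(3,'r'): ·

empty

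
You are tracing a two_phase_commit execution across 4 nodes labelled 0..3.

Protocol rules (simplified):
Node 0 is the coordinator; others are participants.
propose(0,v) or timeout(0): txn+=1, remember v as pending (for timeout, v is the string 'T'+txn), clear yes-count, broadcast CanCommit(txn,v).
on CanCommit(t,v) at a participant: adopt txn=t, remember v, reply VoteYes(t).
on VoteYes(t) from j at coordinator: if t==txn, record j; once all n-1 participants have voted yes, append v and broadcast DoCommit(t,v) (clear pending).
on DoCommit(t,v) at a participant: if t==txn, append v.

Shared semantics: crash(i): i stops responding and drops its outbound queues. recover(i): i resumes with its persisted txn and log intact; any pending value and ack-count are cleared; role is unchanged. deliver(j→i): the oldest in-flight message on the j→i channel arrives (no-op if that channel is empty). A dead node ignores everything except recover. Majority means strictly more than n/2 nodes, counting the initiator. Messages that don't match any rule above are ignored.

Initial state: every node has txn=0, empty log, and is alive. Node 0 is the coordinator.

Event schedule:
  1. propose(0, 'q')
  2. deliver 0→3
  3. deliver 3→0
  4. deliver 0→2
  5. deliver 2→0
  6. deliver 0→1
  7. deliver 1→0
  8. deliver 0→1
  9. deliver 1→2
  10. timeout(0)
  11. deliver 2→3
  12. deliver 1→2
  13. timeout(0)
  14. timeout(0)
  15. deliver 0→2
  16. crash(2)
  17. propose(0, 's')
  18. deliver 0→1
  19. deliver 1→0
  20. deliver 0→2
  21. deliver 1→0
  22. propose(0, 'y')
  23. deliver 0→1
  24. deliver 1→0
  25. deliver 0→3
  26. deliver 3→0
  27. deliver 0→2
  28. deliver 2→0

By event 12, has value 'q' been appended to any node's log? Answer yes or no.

after 1 — propose(0,'q'): n0:coor/t1/[-]
after 2 — deliver 0→3: n3:part/t1/[-]
after 3 — deliver 3→0: ·
after 4 — deliver 0→2: n2:part/t1/[-]
after 5 — deliver 2→0: ·
after 6 — deliver 0→1: n1:part/t1/[-]
after 7 — deliver 1→0: n0:coor/t1/[q]
after 8 — deliver 0→1: n1:part/t1/[q]
after 9 — deliver 1→2: ·
after 10 — timeout(0): n0:coor/t2/[q]
after 11 — deliver 2→3: ·
after 12 — deliver 1→2: ·

yes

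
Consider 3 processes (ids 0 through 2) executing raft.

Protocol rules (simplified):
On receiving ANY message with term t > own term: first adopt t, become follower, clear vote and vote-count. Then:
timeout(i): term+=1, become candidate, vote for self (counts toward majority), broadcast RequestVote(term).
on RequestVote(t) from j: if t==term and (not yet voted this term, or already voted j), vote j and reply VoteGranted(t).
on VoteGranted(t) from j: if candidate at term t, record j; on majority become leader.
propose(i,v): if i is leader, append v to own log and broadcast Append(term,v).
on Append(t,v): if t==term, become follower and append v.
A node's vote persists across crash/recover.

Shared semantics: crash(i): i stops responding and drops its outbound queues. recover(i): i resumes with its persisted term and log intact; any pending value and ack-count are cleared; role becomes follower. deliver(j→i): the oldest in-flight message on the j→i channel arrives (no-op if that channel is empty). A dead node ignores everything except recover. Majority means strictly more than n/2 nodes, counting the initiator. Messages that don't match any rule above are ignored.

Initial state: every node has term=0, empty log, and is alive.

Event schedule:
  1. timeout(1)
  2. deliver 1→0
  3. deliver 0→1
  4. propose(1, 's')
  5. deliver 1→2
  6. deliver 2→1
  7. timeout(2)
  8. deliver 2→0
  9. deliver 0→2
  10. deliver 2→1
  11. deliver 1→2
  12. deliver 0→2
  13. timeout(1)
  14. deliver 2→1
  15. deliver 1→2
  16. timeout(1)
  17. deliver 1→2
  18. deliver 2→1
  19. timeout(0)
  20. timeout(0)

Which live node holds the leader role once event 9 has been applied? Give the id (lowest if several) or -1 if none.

1

[1] timeout(1) → N1(cand t1 [-])
[2] deliver 1→0 → N0(foll t1 [-])
[3] deliver 0→1 → N1(lead t1 [-])
[4] propose(1,'s') → N1(lead t1 [s])
[5] deliver 1→2 → N2(foll t1 [-])
[6] deliver 2→1 → ∅
[7] timeout(2) → N2(cand t2 [-])
[8] deliver 2→0 → N0(foll t2 [-])
[9] deliver 0→2 → N2(lead t2 [-])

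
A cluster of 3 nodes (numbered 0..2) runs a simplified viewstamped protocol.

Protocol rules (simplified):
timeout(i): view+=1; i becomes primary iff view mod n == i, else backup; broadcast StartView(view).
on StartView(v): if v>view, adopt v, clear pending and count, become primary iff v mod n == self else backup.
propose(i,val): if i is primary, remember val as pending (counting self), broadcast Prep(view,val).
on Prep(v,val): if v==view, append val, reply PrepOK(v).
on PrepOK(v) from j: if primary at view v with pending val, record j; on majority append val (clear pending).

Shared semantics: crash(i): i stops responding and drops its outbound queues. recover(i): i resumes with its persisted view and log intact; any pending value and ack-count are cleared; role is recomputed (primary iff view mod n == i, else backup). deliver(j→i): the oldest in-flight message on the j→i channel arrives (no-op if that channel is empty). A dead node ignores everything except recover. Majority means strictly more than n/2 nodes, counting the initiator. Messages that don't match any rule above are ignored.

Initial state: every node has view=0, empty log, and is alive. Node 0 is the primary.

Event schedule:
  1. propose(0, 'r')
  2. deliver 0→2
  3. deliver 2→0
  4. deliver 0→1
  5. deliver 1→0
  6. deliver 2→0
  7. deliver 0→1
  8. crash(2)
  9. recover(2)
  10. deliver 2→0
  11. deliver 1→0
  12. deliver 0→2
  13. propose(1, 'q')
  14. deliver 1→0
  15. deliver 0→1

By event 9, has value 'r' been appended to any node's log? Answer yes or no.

yes

step 1 propose(0,'r'): —
step 2 deliver 0→2: 2={back,v=0,log=r}
step 3 deliver 2→0: 0={prim,v=0,log=r}
step 4 deliver 0→1: 1={back,v=0,log=r}
step 5 deliver 1→0: —
step 6 deliver 2→0: —
step 7 deliver 0→1: —
step 8 crash(2): 2={✗back,v=0,log=r}
step 9 recover(2): 2={back,v=0,log=r}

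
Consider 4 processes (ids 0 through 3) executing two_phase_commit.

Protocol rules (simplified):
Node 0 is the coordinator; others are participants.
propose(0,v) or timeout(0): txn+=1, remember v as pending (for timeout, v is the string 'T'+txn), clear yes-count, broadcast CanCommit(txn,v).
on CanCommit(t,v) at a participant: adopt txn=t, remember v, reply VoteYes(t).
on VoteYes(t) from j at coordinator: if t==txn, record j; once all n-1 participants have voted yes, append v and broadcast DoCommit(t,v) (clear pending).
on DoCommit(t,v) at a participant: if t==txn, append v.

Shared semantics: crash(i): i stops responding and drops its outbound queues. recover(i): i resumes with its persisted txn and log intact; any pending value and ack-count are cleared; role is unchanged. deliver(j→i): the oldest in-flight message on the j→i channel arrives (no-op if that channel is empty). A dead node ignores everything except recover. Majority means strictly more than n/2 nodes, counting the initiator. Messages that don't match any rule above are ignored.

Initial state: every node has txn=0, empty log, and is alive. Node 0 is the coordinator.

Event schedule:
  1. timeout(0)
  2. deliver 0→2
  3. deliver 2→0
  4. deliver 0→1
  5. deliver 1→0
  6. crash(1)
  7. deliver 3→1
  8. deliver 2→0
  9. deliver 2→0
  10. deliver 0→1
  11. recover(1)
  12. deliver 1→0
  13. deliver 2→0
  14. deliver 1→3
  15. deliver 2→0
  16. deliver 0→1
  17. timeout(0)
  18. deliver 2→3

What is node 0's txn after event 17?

e1 timeout(0): 0[coor,t=1,-]
e2 deliver 0→2: 2[part,t=1,-]
e3 deliver 2→0: ·
e4 deliver 0→1: 1[part,t=1,-]
e5 deliver 1→0: ·
e6 crash(1): 1[✗part,t=1,-]
e7 deliver 3→1: ·
e8 deliver 2→0: ·
e9 deliver 2→0: ·
e10 deliver 0→1: ·
e11 recover(1): 1[part,t=1,-]
e12 deliver 1→0: ·
e13 deliver 2→0: ·
e14 deliver 1→3: ·
e15 deliver 2→0: ·
e16 deliver 0→1: ·
e17 timeout(0): 0[coor,t=2,-]

2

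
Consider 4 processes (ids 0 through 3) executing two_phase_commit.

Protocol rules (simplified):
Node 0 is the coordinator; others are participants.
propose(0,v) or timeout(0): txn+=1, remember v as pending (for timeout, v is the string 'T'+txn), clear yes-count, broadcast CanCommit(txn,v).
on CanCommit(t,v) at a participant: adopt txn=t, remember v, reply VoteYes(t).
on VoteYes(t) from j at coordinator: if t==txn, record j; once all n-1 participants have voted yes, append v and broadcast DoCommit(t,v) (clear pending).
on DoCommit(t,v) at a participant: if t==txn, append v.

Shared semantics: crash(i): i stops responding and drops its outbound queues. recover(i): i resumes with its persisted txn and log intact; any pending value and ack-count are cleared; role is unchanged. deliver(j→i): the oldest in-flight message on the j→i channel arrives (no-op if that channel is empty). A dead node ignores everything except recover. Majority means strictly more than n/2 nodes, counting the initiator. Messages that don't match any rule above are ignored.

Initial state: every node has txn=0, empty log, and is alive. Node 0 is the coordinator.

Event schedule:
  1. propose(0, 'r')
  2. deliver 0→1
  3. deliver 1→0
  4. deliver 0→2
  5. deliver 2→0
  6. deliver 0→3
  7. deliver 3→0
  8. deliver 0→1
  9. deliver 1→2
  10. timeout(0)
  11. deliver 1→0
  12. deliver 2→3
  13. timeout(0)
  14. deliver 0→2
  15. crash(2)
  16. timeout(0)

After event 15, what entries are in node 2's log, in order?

[1] propose(0,'r') → N0(coor t1 [-])
[2] deliver 0→1 → N1(part t1 [-])
[3] deliver 1→0 → ∅
[4] deliver 0→2 → N2(part t1 [-])
[5] deliver 2→0 → ∅
[6] deliver 0→3 → N3(part t1 [-])
[7] deliver 3→0 → N0(coor t1 [r])
[8] deliver 0→1 → N1(part t1 [r])
[9] deliver 1→2 → ∅
[10] timeout(0) → N0(coor t2 [r])
[11] deliver 1→0 → ∅
[12] deliver 2→3 → ∅
[13] timeout(0) → N0(coor t3 [r])
[14] deliver 0→2 → N2(part t1 [r])
[15] crash(2) → N2(✗part t1 [r])

r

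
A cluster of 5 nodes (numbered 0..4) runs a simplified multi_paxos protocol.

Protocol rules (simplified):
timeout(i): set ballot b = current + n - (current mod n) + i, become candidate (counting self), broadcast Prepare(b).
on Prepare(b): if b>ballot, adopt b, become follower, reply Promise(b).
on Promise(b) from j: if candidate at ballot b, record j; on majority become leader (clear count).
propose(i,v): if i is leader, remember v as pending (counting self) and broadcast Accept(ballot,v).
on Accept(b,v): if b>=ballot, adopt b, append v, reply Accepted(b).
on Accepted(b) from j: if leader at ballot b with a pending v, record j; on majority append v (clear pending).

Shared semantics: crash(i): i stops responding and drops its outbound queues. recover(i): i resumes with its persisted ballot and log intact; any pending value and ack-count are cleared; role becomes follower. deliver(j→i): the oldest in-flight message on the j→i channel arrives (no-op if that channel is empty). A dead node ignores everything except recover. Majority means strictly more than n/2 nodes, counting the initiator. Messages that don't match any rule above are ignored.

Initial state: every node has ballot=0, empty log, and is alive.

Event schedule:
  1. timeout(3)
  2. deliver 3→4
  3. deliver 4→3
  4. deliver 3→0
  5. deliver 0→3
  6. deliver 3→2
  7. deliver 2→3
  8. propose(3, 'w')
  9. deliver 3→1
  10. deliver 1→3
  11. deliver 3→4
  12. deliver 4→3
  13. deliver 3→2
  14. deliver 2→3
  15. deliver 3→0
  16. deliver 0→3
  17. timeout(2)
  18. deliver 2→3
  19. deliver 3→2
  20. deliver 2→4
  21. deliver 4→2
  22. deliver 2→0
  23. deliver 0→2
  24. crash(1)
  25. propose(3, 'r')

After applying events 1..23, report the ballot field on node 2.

step 1 timeout(3): 3={cand,b=8,log=-}
step 2 deliver 3→4: 4={foll,b=8,log=-}
step 3 deliver 4→3: —
step 4 deliver 3→0: 0={foll,b=8,log=-}
step 5 deliver 0→3: 3={lead,b=8,log=-}
step 6 deliver 3→2: 2={foll,b=8,log=-}
step 7 deliver 2→3: —
step 8 propose(3,'w'): —
step 9 deliver 3→1: 1={foll,b=8,log=-}
step 10 deliver 1→3: —
step 11 deliver 3→4: 4={foll,b=8,log=w}
step 12 deliver 4→3: —
step 13 deliver 3→2: 2={foll,b=8,log=w}
step 14 deliver 2→3: 3={lead,b=8,log=w}
step 15 deliver 3→0: 0={foll,b=8,log=w}
step 16 deliver 0→3: —
step 17 timeout(2): 2={cand,b=12,log=w}
step 18 deliver 2→3: 3={foll,b=12,log=w}
step 19 deliver 3→2: —
step 20 deliver 2→4: 4={foll,b=12,log=w}
step 21 deliver 4→2: 2={lead,b=12,log=w}
step 22 deliver 2→0: 0={foll,b=12,log=w}
step 23 deliver 0→2: —

12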